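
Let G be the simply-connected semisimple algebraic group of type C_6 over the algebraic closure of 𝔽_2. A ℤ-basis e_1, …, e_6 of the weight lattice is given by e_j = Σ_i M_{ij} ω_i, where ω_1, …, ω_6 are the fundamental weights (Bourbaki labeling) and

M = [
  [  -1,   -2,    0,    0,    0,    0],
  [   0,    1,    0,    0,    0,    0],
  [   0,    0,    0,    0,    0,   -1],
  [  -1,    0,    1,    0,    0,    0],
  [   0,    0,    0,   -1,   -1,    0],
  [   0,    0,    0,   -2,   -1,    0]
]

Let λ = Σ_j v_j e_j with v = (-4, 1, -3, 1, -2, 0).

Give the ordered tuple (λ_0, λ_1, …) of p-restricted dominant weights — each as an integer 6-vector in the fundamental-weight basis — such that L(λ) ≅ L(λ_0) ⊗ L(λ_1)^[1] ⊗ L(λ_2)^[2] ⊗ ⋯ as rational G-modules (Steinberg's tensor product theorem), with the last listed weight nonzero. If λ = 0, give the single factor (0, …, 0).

Change of basis e → ω: c = M·v where v = (-4, 1, -3, 1, -2, 0):
  c_1 = (-1)·(-4) + (-2)·(1) + (0)·(-3) + 0·1 + (0)·(-2) + 0·0 = 2
  c_2 = (0)·(-4) + 1·1 + (0)·(-3) + 0·1 + (0)·(-2) + 0·0 = 1
  c_3 = (0)·(-4) + 0·1 + (0)·(-3) + 0·1 + (0)·(-2) + (-1)·(0) = 0
  c_4 = (-1)·(-4) + 0·1 + (1)·(-3) + 0·1 + (0)·(-2) + 0·0 = 1
  c_5 = (0)·(-4) + 0·1 + (0)·(-3) + (-1)·(1) + (-1)·(-2) + 0·0 = 1
  c_6 = (0)·(-4) + 0·1 + (0)·(-3) + (-2)·(1) + (-1)·(-2) + 0·0 = 0
Base-2 expansion of each c_i:
  c_1 = 2 = 0·2^0 + 1·2^1
  c_2 = 1 = 1·2^0
  c_3 = 0
  c_4 = 1 = 1·2^0
  c_5 = 1 = 1·2^0
  c_6 = 0
p-restricted factor λ_0 = (0, 1, 0, 1, 1, 0)
p-restricted factor λ_1 = (1, 0, 0, 0, 0, 0)

((0, 1, 0, 1, 1, 0), (1, 0, 0, 0, 0, 0))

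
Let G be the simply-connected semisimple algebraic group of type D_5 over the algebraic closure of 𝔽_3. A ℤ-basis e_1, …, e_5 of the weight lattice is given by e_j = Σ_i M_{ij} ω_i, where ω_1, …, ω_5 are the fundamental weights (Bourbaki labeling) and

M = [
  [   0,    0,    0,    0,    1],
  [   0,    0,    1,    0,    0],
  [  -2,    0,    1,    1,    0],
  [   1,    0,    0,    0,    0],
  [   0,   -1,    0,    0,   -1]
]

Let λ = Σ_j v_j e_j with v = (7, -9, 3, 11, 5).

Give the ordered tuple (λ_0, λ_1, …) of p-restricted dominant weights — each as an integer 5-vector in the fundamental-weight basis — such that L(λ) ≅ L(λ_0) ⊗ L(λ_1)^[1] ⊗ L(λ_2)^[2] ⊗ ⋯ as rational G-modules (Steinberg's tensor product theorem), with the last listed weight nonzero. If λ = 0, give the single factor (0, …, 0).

((2, 0, 0, 1, 1), (1, 1, 0, 2, 1))

Change of basis e → ω: c = M·v where v = (7, -9, 3, 11, 5):
  c_1 = 0·7 + (0)·(-9) + 0·3 + 0·11 + 1·5 = 5
  c_2 = 0·7 + (0)·(-9) + 1·3 + 0·11 + 0·5 = 3
  c_3 = (-2)·(7) + (0)·(-9) + 1·3 + 1·11 + 0·5 = 0
  c_4 = 1·7 + (0)·(-9) + 0·3 + 0·11 + 0·5 = 7
  c_5 = 0·7 + (-1)·(-9) + 0·3 + 0·11 + (-1)·(5) = 4
Expand coordinatewise in base 3:
  c_1 = 5 = 2·3^0 + 1·3^1
  c_2 = 3 = 0·3^0 + 1·3^1
  c_3 = 0
  c_4 = 7 = 1·3^0 + 2·3^1
  c_5 = 4 = 1·3^0 + 1·3^1
λ_0 = (2, 0, 0, 1, 1)
λ_1 = (1, 1, 0, 2, 1)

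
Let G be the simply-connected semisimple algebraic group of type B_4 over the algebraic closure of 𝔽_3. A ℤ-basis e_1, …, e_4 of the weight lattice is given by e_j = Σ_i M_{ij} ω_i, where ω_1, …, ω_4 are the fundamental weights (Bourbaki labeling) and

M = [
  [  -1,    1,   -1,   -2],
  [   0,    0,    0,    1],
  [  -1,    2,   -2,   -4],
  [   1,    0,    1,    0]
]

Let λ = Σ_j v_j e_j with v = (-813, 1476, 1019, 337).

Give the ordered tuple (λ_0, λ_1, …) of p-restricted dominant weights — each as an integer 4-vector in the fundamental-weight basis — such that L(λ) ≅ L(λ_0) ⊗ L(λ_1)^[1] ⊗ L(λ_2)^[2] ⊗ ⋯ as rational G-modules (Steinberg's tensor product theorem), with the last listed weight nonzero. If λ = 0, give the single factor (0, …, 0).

((2, 1, 1, 2), (0, 1, 0, 2), (0, 1, 0, 1), (1, 0, 2, 1), (1, 1, 1, 2), (2, 1, 1, 0))

Converting to the ω-basis (c_i = row i of M dotted with v = (-813, 1476, 1019, 337)):
  c_1 = -1*-813 + 1*1476 + -1*1019 + -2*337 = 596
  c_2 = 0*-813 + 0*1476 + 0*1019 + 1*337 = 337
  c_3 = -1*-813 + 2*1476 + -2*1019 + -4*337 = 379
  c_4 = 1*-813 + 0*1476 + 1*1019 + 0*337 = 206
Base-3 expansion of each c_i:
  c_1 = 596 = 2·3^0 + 0·3^1 + 0·3^2 + 1·3^3 + 1·3^4 + 2·3^5
  c_2 = 337 = 1·3^0 + 1·3^1 + 1·3^2 + 0·3^3 + 1·3^4 + 1·3^5
  c_3 = 379 = 1·3^0 + 0·3^1 + 0·3^2 + 2·3^3 + 1·3^4 + 1·3^5
  c_4 = 206 = 2·3^0 + 2·3^1 + 1·3^2 + 1·3^3 + 2·3^4
p-restricted factor λ_0 = (2, 1, 1, 2)
p-restricted factor λ_1 = (0, 1, 0, 2)
p-restricted factor λ_2 = (0, 1, 0, 1)
p-restricted factor λ_3 = (1, 0, 2, 1)
p-restricted factor λ_4 = (1, 1, 1, 2)
p-restricted factor λ_5 = (2, 1, 1, 0)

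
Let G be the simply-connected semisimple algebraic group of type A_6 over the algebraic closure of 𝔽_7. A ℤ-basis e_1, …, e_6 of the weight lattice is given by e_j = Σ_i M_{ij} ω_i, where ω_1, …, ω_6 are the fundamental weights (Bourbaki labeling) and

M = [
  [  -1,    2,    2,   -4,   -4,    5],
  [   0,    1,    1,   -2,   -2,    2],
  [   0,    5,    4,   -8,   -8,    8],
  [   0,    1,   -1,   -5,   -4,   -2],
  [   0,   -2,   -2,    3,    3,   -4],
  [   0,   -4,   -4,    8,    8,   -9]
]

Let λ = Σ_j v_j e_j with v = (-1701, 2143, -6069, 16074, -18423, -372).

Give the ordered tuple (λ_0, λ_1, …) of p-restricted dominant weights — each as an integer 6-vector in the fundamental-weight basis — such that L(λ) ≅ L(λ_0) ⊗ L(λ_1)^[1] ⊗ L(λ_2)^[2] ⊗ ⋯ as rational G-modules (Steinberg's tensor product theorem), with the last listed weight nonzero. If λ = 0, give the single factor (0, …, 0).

((6, 0, 1, 3, 4, 1), (1, 4, 0, 3, 5, 2), (0, 0, 4, 4, 4, 5), (4, 0, 6, 6, 6, 0))

Change of basis e → ω: c = M·v where v = (-1701, 2143, -6069, 16074, -18423, -372):
  c_1 = (-1)·(-1701) + (2)·(2143) + (2)·(-6069) + (-4)·(16074) + (-4)·(-18423) + (5)·(-372) = 1385
  c_2 = (0)·(-1701) + (1)·(2143) + (1)·(-6069) + (-2)·(16074) + (-2)·(-18423) + (2)·(-372) = 28
  c_3 = (0)·(-1701) + (5)·(2143) + (4)·(-6069) + (-8)·(16074) + (-8)·(-18423) + (8)·(-372) = 2255
  c_4 = (0)·(-1701) + (1)·(2143) + (-1)·(-6069) + (-5)·(16074) + (-4)·(-18423) + (-2)·(-372) = 2278
  c_5 = (0)·(-1701) + (-2)·(2143) + (-2)·(-6069) + (3)·(16074) + (3)·(-18423) + (-4)·(-372) = 2293
  c_6 = (0)·(-1701) + (-4)·(2143) + (-4)·(-6069) + (8)·(16074) + (8)·(-18423) + (-9)·(-372) = 260
Writing each c_i in base p = 7:
  c_1 = 1385 = 6·7^0 + 1·7^1 + 0·7^2 + 4·7^3
  c_2 = 28 = 0·7^0 + 4·7^1
  c_3 = 2255 = 1·7^0 + 0·7^1 + 4·7^2 + 6·7^3
  c_4 = 2278 = 3·7^0 + 3·7^1 + 4·7^2 + 6·7^3
  c_5 = 2293 = 4·7^0 + 5·7^1 + 4·7^2 + 6·7^3
  c_6 = 260 = 1·7^0 + 2·7^1 + 5·7^2
p-restricted factor λ_0 = (6, 0, 1, 3, 4, 1)
p-restricted factor λ_1 = (1, 4, 0, 3, 5, 2)
p-restricted factor λ_2 = (0, 0, 4, 4, 4, 5)
p-restricted factor λ_3 = (4, 0, 6, 6, 6, 0)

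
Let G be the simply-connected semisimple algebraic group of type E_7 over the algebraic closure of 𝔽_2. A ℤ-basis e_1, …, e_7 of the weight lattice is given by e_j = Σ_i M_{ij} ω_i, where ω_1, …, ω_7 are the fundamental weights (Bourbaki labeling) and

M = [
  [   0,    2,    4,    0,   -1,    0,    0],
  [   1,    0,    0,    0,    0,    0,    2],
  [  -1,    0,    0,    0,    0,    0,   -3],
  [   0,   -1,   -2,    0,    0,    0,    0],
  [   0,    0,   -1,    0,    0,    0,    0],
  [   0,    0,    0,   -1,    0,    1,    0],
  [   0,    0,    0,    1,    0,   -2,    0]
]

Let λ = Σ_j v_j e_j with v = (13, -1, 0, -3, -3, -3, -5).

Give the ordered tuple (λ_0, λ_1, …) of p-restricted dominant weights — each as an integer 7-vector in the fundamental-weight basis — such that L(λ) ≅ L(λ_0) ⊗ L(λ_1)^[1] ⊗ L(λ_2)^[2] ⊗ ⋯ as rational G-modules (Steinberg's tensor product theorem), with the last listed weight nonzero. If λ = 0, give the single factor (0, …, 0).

((1, 1, 0, 1, 0, 0, 1), (0, 1, 1, 0, 0, 0, 1))

In the fundamental-weight basis, λ has coordinates c = M·v (v = (13, -1, 0, -3, -3, -3, -5)):
  c_1 = 0·13 + (2)·(-1) + 4·0 + (0)·(-3) + (-1)·(-3) + (0)·(-3) + (0)·(-5) = 1
  c_2 = 1·13 + (0)·(-1) + 0·0 + (0)·(-3) + (0)·(-3) + (0)·(-3) + (2)·(-5) = 3
  c_3 = (-1)·(13) + (0)·(-1) + 0·0 + (0)·(-3) + (0)·(-3) + (0)·(-3) + (-3)·(-5) = 2
  c_4 = 0·13 + (-1)·(-1) + (-2)·(0) + (0)·(-3) + (0)·(-3) + (0)·(-3) + (0)·(-5) = 1
  c_5 = 0·13 + (0)·(-1) + (-1)·(0) + (0)·(-3) + (0)·(-3) + (0)·(-3) + (0)·(-5) = 0
  c_6 = 0·13 + (0)·(-1) + 0·0 + (-1)·(-3) + (0)·(-3) + (1)·(-3) + (0)·(-5) = 0
  c_7 = 0·13 + (0)·(-1) + 0·0 + (1)·(-3) + (0)·(-3) + (-2)·(-3) + (0)·(-5) = 3
Base-2 expansion of each c_i:
  c_1 = 1 = 1·2^0
  c_2 = 3 = 1·2^0 + 1·2^1
  c_3 = 2 = 0·2^0 + 1·2^1
  c_4 = 1 = 1·2^0
  c_5 = 0
  c_6 = 0
  c_7 = 3 = 1·2^0 + 1·2^1
Factor λ_0 = (1, 1, 0, 1, 0, 0, 1)
Factor λ_1 = (0, 1, 1, 0, 0, 0, 1)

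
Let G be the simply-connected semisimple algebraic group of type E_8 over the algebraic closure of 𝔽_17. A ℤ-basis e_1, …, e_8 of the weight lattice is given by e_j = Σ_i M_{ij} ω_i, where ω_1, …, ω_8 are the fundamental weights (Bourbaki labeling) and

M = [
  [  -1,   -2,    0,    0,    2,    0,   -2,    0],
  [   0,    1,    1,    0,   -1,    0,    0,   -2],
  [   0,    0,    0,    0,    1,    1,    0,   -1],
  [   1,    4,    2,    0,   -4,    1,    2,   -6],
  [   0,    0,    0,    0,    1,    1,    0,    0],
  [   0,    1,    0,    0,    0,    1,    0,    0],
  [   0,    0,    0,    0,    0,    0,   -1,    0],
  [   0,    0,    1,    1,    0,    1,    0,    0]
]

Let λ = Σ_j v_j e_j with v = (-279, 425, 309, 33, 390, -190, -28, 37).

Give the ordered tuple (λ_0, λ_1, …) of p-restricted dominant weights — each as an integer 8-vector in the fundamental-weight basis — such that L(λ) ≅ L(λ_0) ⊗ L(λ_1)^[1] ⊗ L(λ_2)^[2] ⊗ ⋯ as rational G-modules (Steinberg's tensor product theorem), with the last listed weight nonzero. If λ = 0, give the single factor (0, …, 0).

((10, 15, 10, 11, 13, 14, 11, 16), (15, 15, 9, 0, 11, 13, 1, 8))

Converting to the ω-basis (c_i = row i of M dotted with v = (-279, 425, 309, 33, 390, -190, -28, 37)):
  c_1 = (-1)·(-279) + (-2)·(425) + (0)·(309) + (0)·(33) + (2)·(390) + (0)·(-190) + (-2)·(-28) + (0)·(37) = 265
  c_2 = (0)·(-279) + (1)·(425) + (1)·(309) + (0)·(33) + (-1)·(390) + (0)·(-190) + (0)·(-28) + (-2)·(37) = 270
  c_3 = (0)·(-279) + (0)·(425) + (0)·(309) + (0)·(33) + (1)·(390) + (1)·(-190) + (0)·(-28) + (-1)·(37) = 163
  c_4 = (1)·(-279) + (4)·(425) + (2)·(309) + (0)·(33) + (-4)·(390) + (1)·(-190) + (2)·(-28) + (-6)·(37) = 11
  c_5 = (0)·(-279) + (0)·(425) + (0)·(309) + (0)·(33) + (1)·(390) + (1)·(-190) + (0)·(-28) + (0)·(37) = 200
  c_6 = (0)·(-279) + (1)·(425) + (0)·(309) + (0)·(33) + (0)·(390) + (1)·(-190) + (0)·(-28) + (0)·(37) = 235
  c_7 = (0)·(-279) + (0)·(425) + (0)·(309) + (0)·(33) + (0)·(390) + (0)·(-190) + (-1)·(-28) + (0)·(37) = 28
  c_8 = (0)·(-279) + (0)·(425) + (1)·(309) + (1)·(33) + (0)·(390) + (1)·(-190) + (0)·(-28) + (0)·(37) = 152
Expand coordinatewise in base 17:
  c_1 = 265 = 10·17^0 + 15·17^1
  c_2 = 270 = 15·17^0 + 15·17^1
  c_3 = 163 = 10·17^0 + 9·17^1
  c_4 = 11 = 11·17^0
  c_5 = 200 = 13·17^0 + 11·17^1
  c_6 = 235 = 14·17^0 + 13·17^1
  c_7 = 28 = 11·17^0 + 1·17^1
  c_8 = 152 = 16·17^0 + 8·17^1
λ_0 = (10, 15, 10, 11, 13, 14, 11, 16)
λ_1 = (15, 15, 9, 0, 11, 13, 1, 8)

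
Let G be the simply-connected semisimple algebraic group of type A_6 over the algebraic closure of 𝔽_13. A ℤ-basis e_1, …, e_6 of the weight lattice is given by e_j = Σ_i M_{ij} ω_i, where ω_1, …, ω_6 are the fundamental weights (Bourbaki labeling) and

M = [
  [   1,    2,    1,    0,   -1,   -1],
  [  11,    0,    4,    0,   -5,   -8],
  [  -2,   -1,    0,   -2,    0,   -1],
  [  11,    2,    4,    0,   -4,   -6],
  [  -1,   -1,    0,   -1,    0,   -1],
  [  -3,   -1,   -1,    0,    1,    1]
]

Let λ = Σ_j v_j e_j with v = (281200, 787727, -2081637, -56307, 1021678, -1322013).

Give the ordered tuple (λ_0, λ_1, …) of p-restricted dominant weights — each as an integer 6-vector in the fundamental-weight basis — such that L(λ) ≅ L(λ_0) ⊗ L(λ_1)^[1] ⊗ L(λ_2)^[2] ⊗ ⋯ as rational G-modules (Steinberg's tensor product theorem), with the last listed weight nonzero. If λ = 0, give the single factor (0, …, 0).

In the fundamental-weight basis, λ has coordinates c = M·v (v = (281200, 787727, -2081637, -56307, 1021678, -1322013)):
  c_1 = 1*281200 + 2*787727 + 1*-2081637 + 0*-56307 + -1*1021678 + -1*-1322013 = 75352
  c_2 = 11*281200 + 0*787727 + 4*-2081637 + 0*-56307 + -5*1021678 + -8*-1322013 = 234366
  c_3 = -2*281200 + -1*787727 + 0*-2081637 + -2*-56307 + 0*1021678 + -1*-1322013 = 84500
  c_4 = 11*281200 + 2*787727 + 4*-2081637 + 0*-56307 + -4*1021678 + -6*-1322013 = 187472
  c_5 = -1*281200 + -1*787727 + 0*-2081637 + -1*-56307 + 0*1021678 + -1*-1322013 = 309393
  c_6 = -3*281200 + -1*787727 + -1*-2081637 + 0*-56307 + 1*1021678 + 1*-1322013 = 149975
p = 13; digits c_i = Σ_j d_{ij}·13^j, 0 ≤ d_{ij} < 13:
  c_1 = 75352 = 4·13^0 + 11·13^1 + 3·13^2 + 8·13^3 + 2·13^4
  c_2 = 234366 = 2·13^0 + 10·13^1 + 8·13^2 + 2·13^3 + 8·13^4
  c_3 = 84500 = 0·13^0 + 0·13^1 + 6·13^2 + 12·13^3 + 2·13^4
  c_4 = 187472 = 12·13^0 + 3·13^1 + 4·13^2 + 7·13^3 + 6·13^4
  c_5 = 309393 = 6·13^0 + 9·13^1 + 10·13^2 + 10·13^3 + 10·13^4
  c_6 = 149975 = 7·13^0 + 5·13^1 + 3·13^2 + 3·13^3 + 5·13^4
p-restricted factor λ_0 = (4, 2, 0, 12, 6, 7)
p-restricted factor λ_1 = (11, 10, 0, 3, 9, 5)
p-restricted factor λ_2 = (3, 8, 6, 4, 10, 3)
p-restricted factor λ_3 = (8, 2, 12, 7, 10, 3)
p-restricted factor λ_4 = (2, 8, 2, 6, 10, 5)

((4, 2, 0, 12, 6, 7), (11, 10, 0, 3, 9, 5), (3, 8, 6, 4, 10, 3), (8, 2, 12, 7, 10, 3), (2, 8, 2, 6, 10, 5))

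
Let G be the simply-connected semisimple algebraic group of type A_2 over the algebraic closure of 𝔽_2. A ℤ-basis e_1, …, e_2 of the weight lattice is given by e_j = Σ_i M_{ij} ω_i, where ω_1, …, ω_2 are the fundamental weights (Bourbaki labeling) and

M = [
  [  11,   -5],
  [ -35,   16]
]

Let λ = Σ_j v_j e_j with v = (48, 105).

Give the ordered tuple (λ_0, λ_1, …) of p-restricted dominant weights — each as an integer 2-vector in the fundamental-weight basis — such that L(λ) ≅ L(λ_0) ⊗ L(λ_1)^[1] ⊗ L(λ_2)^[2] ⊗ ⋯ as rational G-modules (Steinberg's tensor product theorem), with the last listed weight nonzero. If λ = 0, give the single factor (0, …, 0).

((1, 0), (1, 0))

ω-coordinates c = M·v, v = (48, 105):
  c_1 = (11)·(48) + (-5)·(105) = 3
  c_2 = (-35)·(48) + (16)·(105) = 0
Writing each c_i in base p = 2:
  c_1 = 3 = 1·2^0 + 1·2^1
  c_2 = 0
λ_0 = (1, 0)
λ_1 = (1, 0)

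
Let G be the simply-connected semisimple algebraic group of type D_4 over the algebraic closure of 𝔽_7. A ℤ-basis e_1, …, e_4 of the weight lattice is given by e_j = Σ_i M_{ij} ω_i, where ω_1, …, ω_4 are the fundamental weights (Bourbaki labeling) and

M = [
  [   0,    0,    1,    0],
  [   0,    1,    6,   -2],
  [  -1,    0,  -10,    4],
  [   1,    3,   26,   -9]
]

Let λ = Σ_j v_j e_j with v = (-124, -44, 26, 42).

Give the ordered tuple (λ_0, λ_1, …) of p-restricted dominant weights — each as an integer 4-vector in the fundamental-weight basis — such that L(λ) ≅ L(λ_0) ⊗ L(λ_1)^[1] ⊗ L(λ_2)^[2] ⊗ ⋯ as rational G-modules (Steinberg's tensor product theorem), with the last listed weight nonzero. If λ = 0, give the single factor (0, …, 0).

((5, 0, 4, 0), (3, 4, 4, 6))

ω-coordinates c = M·v, v = (-124, -44, 26, 42):
  c_1 = 0*-124 + 0*-44 + 1*26 + 0*42 = 26
  c_2 = 0*-124 + 1*-44 + 6*26 + -2*42 = 28
  c_3 = -1*-124 + 0*-44 + -10*26 + 4*42 = 32
  c_4 = 1*-124 + 3*-44 + 26*26 + -9*42 = 42
Base-7 expansion of each c_i:
  c_1 = 26 = 5·7^0 + 3·7^1
  c_2 = 28 = 0·7^0 + 4·7^1
  c_3 = 32 = 4·7^0 + 4·7^1
  c_4 = 42 = 0·7^0 + 6·7^1
Factor λ_0 = (5, 0, 4, 0)
Factor λ_1 = (3, 4, 4, 6)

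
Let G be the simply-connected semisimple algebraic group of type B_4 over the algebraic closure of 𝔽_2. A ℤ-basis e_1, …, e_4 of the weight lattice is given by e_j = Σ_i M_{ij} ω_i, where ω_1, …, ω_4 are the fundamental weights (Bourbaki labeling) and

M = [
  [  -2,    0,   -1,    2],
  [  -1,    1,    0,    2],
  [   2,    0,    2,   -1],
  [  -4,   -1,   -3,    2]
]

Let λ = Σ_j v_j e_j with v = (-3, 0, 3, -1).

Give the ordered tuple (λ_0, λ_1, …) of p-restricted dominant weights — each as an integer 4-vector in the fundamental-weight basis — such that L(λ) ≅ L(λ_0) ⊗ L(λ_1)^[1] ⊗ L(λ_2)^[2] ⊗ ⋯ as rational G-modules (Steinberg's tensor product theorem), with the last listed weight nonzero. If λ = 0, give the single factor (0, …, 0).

In the fundamental-weight basis, λ has coordinates c = M·v (v = (-3, 0, 3, -1)):
  c_1 = (-2)·(-3) + (0)·(0) + (-1)·(3) + (2)·(-1) = 1
  c_2 = (-1)·(-3) + (1)·(0) + (0)·(3) + (2)·(-1) = 1
  c_3 = (2)·(-3) + (0)·(0) + (2)·(3) + (-1)·(-1) = 1
  c_4 = (-4)·(-3) + (-1)·(0) + (-3)·(3) + (2)·(-1) = 1
Base-2 expansion of each c_i:
  c_1 = 1 = 1·2^0
  c_2 = 1 = 1·2^0
  c_3 = 1 = 1·2^0
  c_4 = 1 = 1·2^0
λ_0 = (1, 1, 1, 1)

((1, 1, 1, 1),)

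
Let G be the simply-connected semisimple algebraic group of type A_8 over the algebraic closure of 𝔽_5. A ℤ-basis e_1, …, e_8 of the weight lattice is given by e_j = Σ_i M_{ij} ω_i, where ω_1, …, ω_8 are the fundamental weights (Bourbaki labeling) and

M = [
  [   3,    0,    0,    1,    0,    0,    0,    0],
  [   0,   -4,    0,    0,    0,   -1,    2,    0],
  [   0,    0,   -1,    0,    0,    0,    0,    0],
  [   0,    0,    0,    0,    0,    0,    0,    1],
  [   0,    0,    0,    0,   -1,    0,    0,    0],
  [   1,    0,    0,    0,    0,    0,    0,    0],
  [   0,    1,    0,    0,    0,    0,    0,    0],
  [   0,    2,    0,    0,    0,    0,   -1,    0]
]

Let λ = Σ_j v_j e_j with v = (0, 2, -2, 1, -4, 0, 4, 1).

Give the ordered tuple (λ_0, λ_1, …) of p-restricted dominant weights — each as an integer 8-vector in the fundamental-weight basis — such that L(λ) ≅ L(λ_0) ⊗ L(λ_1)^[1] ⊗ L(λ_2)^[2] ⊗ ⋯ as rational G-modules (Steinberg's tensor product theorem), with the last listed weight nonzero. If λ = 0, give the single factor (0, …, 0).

((1, 0, 2, 1, 4, 0, 2, 0),)

In the fundamental-weight basis, λ has coordinates c = M·v (v = (0, 2, -2, 1, -4, 0, 4, 1)):
  c_1 = (3)·(0) + (0)·(2) + (0)·(-2) + (1)·(1) + (0)·(-4) + (0)·(0) + (0)·(4) + (0)·(1) = 1
  c_2 = (0)·(0) + (-4)·(2) + (0)·(-2) + (0)·(1) + (0)·(-4) + (-1)·(0) + (2)·(4) + (0)·(1) = 0
  c_3 = (0)·(0) + (0)·(2) + (-1)·(-2) + (0)·(1) + (0)·(-4) + (0)·(0) + (0)·(4) + (0)·(1) = 2
  c_4 = (0)·(0) + (0)·(2) + (0)·(-2) + (0)·(1) + (0)·(-4) + (0)·(0) + (0)·(4) + (1)·(1) = 1
  c_5 = (0)·(0) + (0)·(2) + (0)·(-2) + (0)·(1) + (-1)·(-4) + (0)·(0) + (0)·(4) + (0)·(1) = 4
  c_6 = (1)·(0) + (0)·(2) + (0)·(-2) + (0)·(1) + (0)·(-4) + (0)·(0) + (0)·(4) + (0)·(1) = 0
  c_7 = (0)·(0) + (1)·(2) + (0)·(-2) + (0)·(1) + (0)·(-4) + (0)·(0) + (0)·(4) + (0)·(1) = 2
  c_8 = (0)·(0) + (2)·(2) + (0)·(-2) + (0)·(1) + (0)·(-4) + (0)·(0) + (-1)·(4) + (0)·(1) = 0
Base-5 expansion of each c_i:
  c_1 = 1 = 1·5^0
  c_2 = 0
  c_3 = 2 = 2·5^0
  c_4 = 1 = 1·5^0
  c_5 = 4 = 4·5^0
  c_6 = 0
  c_7 = 2 = 2·5^0
  c_8 = 0
λ_0 = (1, 0, 2, 1, 4, 0, 2, 0)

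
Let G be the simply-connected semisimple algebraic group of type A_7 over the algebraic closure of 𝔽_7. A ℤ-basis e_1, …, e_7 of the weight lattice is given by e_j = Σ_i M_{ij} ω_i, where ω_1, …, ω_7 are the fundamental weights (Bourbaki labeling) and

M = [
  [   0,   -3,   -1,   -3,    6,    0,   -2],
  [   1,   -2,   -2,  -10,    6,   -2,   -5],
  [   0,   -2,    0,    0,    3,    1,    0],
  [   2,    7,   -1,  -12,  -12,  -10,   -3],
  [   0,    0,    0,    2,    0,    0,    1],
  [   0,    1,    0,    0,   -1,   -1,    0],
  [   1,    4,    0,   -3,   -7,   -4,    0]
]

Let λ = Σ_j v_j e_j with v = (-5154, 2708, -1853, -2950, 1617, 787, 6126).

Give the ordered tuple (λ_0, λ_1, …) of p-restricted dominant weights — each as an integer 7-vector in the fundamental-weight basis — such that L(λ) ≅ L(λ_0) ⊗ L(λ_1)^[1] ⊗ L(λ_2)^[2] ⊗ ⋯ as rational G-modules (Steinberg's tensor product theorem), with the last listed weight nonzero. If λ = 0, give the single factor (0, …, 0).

((1, 1, 5, 4, 2, 3, 5), (4, 5, 3, 0, 4, 1, 1), (0, 2, 4, 5, 4, 6, 1))

Change of basis e → ω: c = M·v where v = (-5154, 2708, -1853, -2950, 1617, 787, 6126):
  c_1 = 0*-5154 + -3*2708 + -1*-1853 + -3*-2950 + 6*1617 + 0*787 + -2*6126 = 29
  c_2 = 1*-5154 + -2*2708 + -2*-1853 + -10*-2950 + 6*1617 + -2*787 + -5*6126 = 134
  c_3 = 0*-5154 + -2*2708 + 0*-1853 + 0*-2950 + 3*1617 + 1*787 + 0*6126 = 222
  c_4 = 2*-5154 + 7*2708 + -1*-1853 + -12*-2950 + -12*1617 + -10*787 + -3*6126 = 249
  c_5 = 0*-5154 + 0*2708 + 0*-1853 + 2*-2950 + 0*1617 + 0*787 + 1*6126 = 226
  c_6 = 0*-5154 + 1*2708 + 0*-1853 + 0*-2950 + -1*1617 + -1*787 + 0*6126 = 304
  c_7 = 1*-5154 + 4*2708 + 0*-1853 + -3*-2950 + -7*1617 + -4*787 + 0*6126 = 61
p = 7; digits c_i = Σ_j d_{ij}·7^j, 0 ≤ d_{ij} < 7:
  c_1 = 29 = 1·7^0 + 4·7^1
  c_2 = 134 = 1·7^0 + 5·7^1 + 2·7^2
  c_3 = 222 = 5·7^0 + 3·7^1 + 4·7^2
  c_4 = 249 = 4·7^0 + 0·7^1 + 5·7^2
  c_5 = 226 = 2·7^0 + 4·7^1 + 4·7^2
  c_6 = 304 = 3·7^0 + 1·7^1 + 6·7^2
  c_7 = 61 = 5·7^0 + 1·7^1 + 1·7^2
p-restricted factor λ_0 = (1, 1, 5, 4, 2, 3, 5)
p-restricted factor λ_1 = (4, 5, 3, 0, 4, 1, 1)
p-restricted factor λ_2 = (0, 2, 4, 5, 4, 6, 1)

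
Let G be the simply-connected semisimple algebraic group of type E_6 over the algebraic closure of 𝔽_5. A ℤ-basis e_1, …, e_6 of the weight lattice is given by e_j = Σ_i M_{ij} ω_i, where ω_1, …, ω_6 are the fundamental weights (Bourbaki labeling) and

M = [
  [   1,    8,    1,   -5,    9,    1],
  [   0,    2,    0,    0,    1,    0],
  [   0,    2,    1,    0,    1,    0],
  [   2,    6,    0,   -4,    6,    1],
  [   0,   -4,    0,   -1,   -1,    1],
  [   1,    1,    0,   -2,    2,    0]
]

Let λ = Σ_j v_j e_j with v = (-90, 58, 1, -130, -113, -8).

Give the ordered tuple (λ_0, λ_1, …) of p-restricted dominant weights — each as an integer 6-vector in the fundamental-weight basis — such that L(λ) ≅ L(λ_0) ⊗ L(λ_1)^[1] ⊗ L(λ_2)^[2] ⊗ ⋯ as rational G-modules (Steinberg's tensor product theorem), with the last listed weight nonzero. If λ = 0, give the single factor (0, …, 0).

((0, 3, 4, 2, 3, 2),)

ω-coordinates c = M·v, v = (-90, 58, 1, -130, -113, -8):
  c_1 = 1*-90 + 8*58 + 1*1 + -5*-130 + 9*-113 + 1*-8 = 0
  c_2 = 0*-90 + 2*58 + 0*1 + 0*-130 + 1*-113 + 0*-8 = 3
  c_3 = 0*-90 + 2*58 + 1*1 + 0*-130 + 1*-113 + 0*-8 = 4
  c_4 = 2*-90 + 6*58 + 0*1 + -4*-130 + 6*-113 + 1*-8 = 2
  c_5 = 0*-90 + -4*58 + 0*1 + -1*-130 + -1*-113 + 1*-8 = 3
  c_6 = 1*-90 + 1*58 + 0*1 + -2*-130 + 2*-113 + 0*-8 = 2
Writing each c_i in base p = 5:
  c_1 = 0
  c_2 = 3 = 3·5^0
  c_3 = 4 = 4·5^0
  c_4 = 2 = 2·5^0
  c_5 = 3 = 3·5^0
  c_6 = 2 = 2·5^0
Factor λ_0 = (0, 3, 4, 2, 3, 2)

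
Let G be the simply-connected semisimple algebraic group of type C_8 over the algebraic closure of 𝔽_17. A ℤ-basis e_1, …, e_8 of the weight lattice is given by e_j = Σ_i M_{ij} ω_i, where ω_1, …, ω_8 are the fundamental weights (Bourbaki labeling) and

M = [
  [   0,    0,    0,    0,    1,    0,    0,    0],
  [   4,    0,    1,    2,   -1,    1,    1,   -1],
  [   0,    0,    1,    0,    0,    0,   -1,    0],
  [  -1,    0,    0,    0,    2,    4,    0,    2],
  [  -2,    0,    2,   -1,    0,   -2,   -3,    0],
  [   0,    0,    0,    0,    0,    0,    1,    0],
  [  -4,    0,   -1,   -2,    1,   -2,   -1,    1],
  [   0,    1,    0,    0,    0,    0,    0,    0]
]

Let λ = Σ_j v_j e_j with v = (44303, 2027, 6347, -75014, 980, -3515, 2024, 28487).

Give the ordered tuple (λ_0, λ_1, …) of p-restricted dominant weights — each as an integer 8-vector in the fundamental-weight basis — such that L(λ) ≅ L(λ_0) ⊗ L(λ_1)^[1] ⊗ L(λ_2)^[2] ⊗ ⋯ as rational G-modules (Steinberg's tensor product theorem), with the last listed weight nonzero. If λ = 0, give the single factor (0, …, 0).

((11, 6, 5, 10, 9, 1, 7, 4), (6, 15, 16, 16, 3, 0, 4, 0), (3, 8, 14, 1, 0, 7, 3, 7))

Compute c_i = Σ_j M_{ij} v_j with v = (44303, 2027, 6347, -75014, 980, -3515, 2024, 28487):
  c_1 = 0*44303 + 0*2027 + 0*6347 + 0*-75014 + 1*980 + 0*-3515 + 0*2024 + 0*28487 = 980
  c_2 = 4*44303 + 0*2027 + 1*6347 + 2*-75014 + -1*980 + 1*-3515 + 1*2024 + -1*28487 = 2573
  c_3 = 0*44303 + 0*2027 + 1*6347 + 0*-75014 + 0*980 + 0*-3515 + -1*2024 + 0*28487 = 4323
  c_4 = -1*44303 + 0*2027 + 0*6347 + 0*-75014 + 2*980 + 4*-3515 + 0*2024 + 2*28487 = 571
  c_5 = -2*44303 + 0*2027 + 2*6347 + -1*-75014 + 0*980 + -2*-3515 + -3*2024 + 0*28487 = 60
  c_6 = 0*44303 + 0*2027 + 0*6347 + 0*-75014 + 0*980 + 0*-3515 + 1*2024 + 0*28487 = 2024
  c_7 = -4*44303 + 0*2027 + -1*6347 + -2*-75014 + 1*980 + -2*-3515 + -1*2024 + 1*28487 = 942
  c_8 = 0*44303 + 1*2027 + 0*6347 + 0*-75014 + 0*980 + 0*-3515 + 0*2024 + 0*28487 = 2027
Expand coordinatewise in base 17:
  c_1 = 980 = 11·17^0 + 6·17^1 + 3·17^2
  c_2 = 2573 = 6·17^0 + 15·17^1 + 8·17^2
  c_3 = 4323 = 5·17^0 + 16·17^1 + 14·17^2
  c_4 = 571 = 10·17^0 + 16·17^1 + 1·17^2
  c_5 = 60 = 9·17^0 + 3·17^1
  c_6 = 2024 = 1·17^0 + 0·17^1 + 7·17^2
  c_7 = 942 = 7·17^0 + 4·17^1 + 3·17^2
  c_8 = 2027 = 4·17^0 + 0·17^1 + 7·17^2
Factor λ_0 = (11, 6, 5, 10, 9, 1, 7, 4)
Factor λ_1 = (6, 15, 16, 16, 3, 0, 4, 0)
Factor λ_2 = (3, 8, 14, 1, 0, 7, 3, 7)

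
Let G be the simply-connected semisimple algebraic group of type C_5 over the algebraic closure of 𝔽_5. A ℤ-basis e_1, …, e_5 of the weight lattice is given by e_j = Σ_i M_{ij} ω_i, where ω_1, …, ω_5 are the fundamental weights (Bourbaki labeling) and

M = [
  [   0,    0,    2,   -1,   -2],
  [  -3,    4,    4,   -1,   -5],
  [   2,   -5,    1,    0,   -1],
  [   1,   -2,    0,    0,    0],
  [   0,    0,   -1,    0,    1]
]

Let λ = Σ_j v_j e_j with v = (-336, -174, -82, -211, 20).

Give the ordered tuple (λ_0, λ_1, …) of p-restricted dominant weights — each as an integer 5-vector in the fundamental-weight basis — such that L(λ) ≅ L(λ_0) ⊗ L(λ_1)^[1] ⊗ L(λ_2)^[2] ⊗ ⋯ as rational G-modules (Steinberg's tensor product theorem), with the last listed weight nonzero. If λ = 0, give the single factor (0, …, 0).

((2, 0, 1, 2, 2), (1, 4, 4, 2, 0), (0, 3, 3, 0, 4))

ω-coordinates c = M·v, v = (-336, -174, -82, -211, 20):
  c_1 = 0*-336 + 0*-174 + 2*-82 + -1*-211 + -2*20 = 7
  c_2 = -3*-336 + 4*-174 + 4*-82 + -1*-211 + -5*20 = 95
  c_3 = 2*-336 + -5*-174 + 1*-82 + 0*-211 + -1*20 = 96
  c_4 = 1*-336 + -2*-174 + 0*-82 + 0*-211 + 0*20 = 12
  c_5 = 0*-336 + 0*-174 + -1*-82 + 0*-211 + 1*20 = 102
p = 5; digits c_i = Σ_j d_{ij}·5^j, 0 ≤ d_{ij} < 5:
  c_1 = 7 = 2·5^0 + 1·5^1
  c_2 = 95 = 0·5^0 + 4·5^1 + 3·5^2
  c_3 = 96 = 1·5^0 + 4·5^1 + 3·5^2
  c_4 = 12 = 2·5^0 + 2·5^1
  c_5 = 102 = 2·5^0 + 0·5^1 + 4·5^2
λ_0 = (2, 0, 1, 2, 2)
λ_1 = (1, 4, 4, 2, 0)
λ_2 = (0, 3, 3, 0, 4)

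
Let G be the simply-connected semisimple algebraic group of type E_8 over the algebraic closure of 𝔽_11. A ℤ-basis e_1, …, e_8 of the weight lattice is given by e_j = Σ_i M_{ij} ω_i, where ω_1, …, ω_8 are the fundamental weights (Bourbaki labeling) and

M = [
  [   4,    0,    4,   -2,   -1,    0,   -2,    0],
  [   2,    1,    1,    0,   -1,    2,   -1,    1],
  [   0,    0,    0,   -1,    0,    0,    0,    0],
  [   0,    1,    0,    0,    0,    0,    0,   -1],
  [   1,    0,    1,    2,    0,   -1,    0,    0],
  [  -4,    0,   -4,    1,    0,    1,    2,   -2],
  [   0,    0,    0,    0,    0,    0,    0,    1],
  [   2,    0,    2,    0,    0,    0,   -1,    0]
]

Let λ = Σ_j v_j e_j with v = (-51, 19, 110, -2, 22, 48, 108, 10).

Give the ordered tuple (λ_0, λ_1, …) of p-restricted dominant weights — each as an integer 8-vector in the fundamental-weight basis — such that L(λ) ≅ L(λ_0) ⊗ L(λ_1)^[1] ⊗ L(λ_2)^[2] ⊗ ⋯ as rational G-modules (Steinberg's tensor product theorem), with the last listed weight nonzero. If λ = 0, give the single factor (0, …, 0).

((2, 3, 2, 9, 7, 6, 10, 10),)

Change of basis e → ω: c = M·v where v = (-51, 19, 110, -2, 22, 48, 108, 10):
  c_1 = (4)·(-51) + (0)·(19) + (4)·(110) + (-2)·(-2) + (-1)·(22) + (0)·(48) + (-2)·(108) + (0)·(10) = 2
  c_2 = (2)·(-51) + (1)·(19) + (1)·(110) + (0)·(-2) + (-1)·(22) + (2)·(48) + (-1)·(108) + (1)·(10) = 3
  c_3 = (0)·(-51) + (0)·(19) + (0)·(110) + (-1)·(-2) + (0)·(22) + (0)·(48) + (0)·(108) + (0)·(10) = 2
  c_4 = (0)·(-51) + (1)·(19) + (0)·(110) + (0)·(-2) + (0)·(22) + (0)·(48) + (0)·(108) + (-1)·(10) = 9
  c_5 = (1)·(-51) + (0)·(19) + (1)·(110) + (2)·(-2) + (0)·(22) + (-1)·(48) + (0)·(108) + (0)·(10) = 7
  c_6 = (-4)·(-51) + (0)·(19) + (-4)·(110) + (1)·(-2) + (0)·(22) + (1)·(48) + (2)·(108) + (-2)·(10) = 6
  c_7 = (0)·(-51) + (0)·(19) + (0)·(110) + (0)·(-2) + (0)·(22) + (0)·(48) + (0)·(108) + (1)·(10) = 10
  c_8 = (2)·(-51) + (0)·(19) + (2)·(110) + (0)·(-2) + (0)·(22) + (0)·(48) + (-1)·(108) + (0)·(10) = 10
Expand coordinatewise in base 11:
  c_1 = 2 = 2·11^0
  c_2 = 3 = 3·11^0
  c_3 = 2 = 2·11^0
  c_4 = 9 = 9·11^0
  c_5 = 7 = 7·11^0
  c_6 = 6 = 6·11^0
  c_7 = 10 = 10·11^0
  c_8 = 10 = 10·11^0
p-restricted factor λ_0 = (2, 3, 2, 9, 7, 6, 10, 10)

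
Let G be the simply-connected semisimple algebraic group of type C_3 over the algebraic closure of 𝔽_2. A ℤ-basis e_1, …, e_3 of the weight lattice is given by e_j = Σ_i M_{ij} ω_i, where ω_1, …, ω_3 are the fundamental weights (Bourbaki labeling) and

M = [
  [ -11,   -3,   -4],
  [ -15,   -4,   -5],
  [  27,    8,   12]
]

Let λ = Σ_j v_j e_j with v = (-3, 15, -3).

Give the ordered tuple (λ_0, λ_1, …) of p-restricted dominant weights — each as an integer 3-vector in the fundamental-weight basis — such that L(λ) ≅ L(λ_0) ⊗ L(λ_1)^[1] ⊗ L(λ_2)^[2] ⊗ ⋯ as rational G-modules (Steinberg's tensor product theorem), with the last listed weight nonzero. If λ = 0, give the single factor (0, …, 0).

((0, 0, 1), (0, 0, 1))

In the fundamental-weight basis, λ has coordinates c = M·v (v = (-3, 15, -3)):
  c_1 = (-11)·(-3) + (-3)·(15) + (-4)·(-3) = 0
  c_2 = (-15)·(-3) + (-4)·(15) + (-5)·(-3) = 0
  c_3 = (27)·(-3) + (8)·(15) + (12)·(-3) = 3
Expand coordinatewise in base 2:
  c_1 = 0
  c_2 = 0
  c_3 = 3 = 1·2^0 + 1·2^1
Factor λ_0 = (0, 0, 1)
Factor λ_1 = (0, 0, 1)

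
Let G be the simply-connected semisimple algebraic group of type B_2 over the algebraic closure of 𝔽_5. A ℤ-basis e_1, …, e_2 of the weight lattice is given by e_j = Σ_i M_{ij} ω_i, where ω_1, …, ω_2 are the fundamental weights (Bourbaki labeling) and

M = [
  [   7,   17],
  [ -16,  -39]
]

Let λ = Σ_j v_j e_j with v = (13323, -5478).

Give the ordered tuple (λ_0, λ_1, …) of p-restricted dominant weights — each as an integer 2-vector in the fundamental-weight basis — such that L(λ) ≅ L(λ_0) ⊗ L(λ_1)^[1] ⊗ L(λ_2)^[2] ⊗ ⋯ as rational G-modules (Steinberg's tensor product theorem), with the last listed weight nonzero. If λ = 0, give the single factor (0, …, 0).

Converting to the ω-basis (c_i = row i of M dotted with v = (13323, -5478)):
  c_1 = 7*13323 + 17*-5478 = 135
  c_2 = -16*13323 + -39*-5478 = 474
Base-5 expansion of each c_i:
  c_1 = 135 = 0·5^0 + 2·5^1 + 0·5^2 + 1·5^3
  c_2 = 474 = 4·5^0 + 4·5^1 + 3·5^2 + 3·5^3
λ_0 = (0, 4)
λ_1 = (2, 4)
λ_2 = (0, 3)
λ_3 = (1, 3)

((0, 4), (2, 4), (0, 3), (1, 3))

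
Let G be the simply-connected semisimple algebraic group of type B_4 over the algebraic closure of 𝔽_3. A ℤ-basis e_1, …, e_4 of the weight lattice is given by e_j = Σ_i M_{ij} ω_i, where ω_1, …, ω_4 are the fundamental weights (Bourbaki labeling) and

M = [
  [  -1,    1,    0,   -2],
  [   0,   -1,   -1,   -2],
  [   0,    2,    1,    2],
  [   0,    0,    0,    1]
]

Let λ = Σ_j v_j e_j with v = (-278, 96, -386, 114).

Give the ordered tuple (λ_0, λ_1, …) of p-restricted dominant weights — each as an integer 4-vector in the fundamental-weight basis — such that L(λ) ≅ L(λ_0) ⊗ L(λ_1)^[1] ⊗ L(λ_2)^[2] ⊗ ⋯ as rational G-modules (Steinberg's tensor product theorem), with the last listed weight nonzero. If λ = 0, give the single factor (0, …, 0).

Compute c_i = Σ_j M_{ij} v_j with v = (-278, 96, -386, 114):
  c_1 = (-1)·(-278) + 1·96 + (0)·(-386) + (-2)·(114) = 146
  c_2 = (0)·(-278) + (-1)·(96) + (-1)·(-386) + (-2)·(114) = 62
  c_3 = (0)·(-278) + 2·96 + (1)·(-386) + 2·114 = 34
  c_4 = (0)·(-278) + 0·96 + (0)·(-386) + 1·114 = 114
p = 3; digits c_i = Σ_j d_{ij}·3^j, 0 ≤ d_{ij} < 3:
  c_1 = 146 = 2·3^0 + 0·3^1 + 1·3^2 + 2·3^3 + 1·3^4
  c_2 = 62 = 2·3^0 + 2·3^1 + 0·3^2 + 2·3^3
  c_3 = 34 = 1·3^0 + 2·3^1 + 0·3^2 + 1·3^3
  c_4 = 114 = 0·3^0 + 2·3^1 + 0·3^2 + 1·3^3 + 1·3^4
Factor λ_0 = (2, 2, 1, 0)
Factor λ_1 = (0, 2, 2, 2)
Factor λ_2 = (1, 0, 0, 0)
Factor λ_3 = (2, 2, 1, 1)
Factor λ_4 = (1, 0, 0, 1)

((2, 2, 1, 0), (0, 2, 2, 2), (1, 0, 0, 0), (2, 2, 1, 1), (1, 0, 0, 1))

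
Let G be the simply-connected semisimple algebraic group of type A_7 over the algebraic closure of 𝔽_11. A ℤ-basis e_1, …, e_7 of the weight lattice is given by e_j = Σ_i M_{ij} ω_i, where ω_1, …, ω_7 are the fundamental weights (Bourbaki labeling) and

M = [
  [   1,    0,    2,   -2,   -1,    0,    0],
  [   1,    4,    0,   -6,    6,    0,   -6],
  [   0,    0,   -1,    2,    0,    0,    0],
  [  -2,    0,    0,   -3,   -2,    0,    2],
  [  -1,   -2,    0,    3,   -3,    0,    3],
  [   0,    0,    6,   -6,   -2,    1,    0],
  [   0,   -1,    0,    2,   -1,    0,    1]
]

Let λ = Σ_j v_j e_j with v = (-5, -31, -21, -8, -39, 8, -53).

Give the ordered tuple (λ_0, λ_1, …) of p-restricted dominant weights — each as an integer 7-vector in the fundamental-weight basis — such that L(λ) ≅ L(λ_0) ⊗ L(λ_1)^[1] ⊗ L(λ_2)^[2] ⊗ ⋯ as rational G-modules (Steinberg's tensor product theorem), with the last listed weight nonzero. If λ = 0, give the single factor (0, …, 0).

Change of basis e → ω: c = M·v where v = (-5, -31, -21, -8, -39, 8, -53):
  c_1 = (1)·(-5) + (0)·(-31) + (2)·(-21) + (-2)·(-8) + (-1)·(-39) + 0·8 + (0)·(-53) = 8
  c_2 = (1)·(-5) + (4)·(-31) + (0)·(-21) + (-6)·(-8) + (6)·(-39) + 0·8 + (-6)·(-53) = 3
  c_3 = (0)·(-5) + (0)·(-31) + (-1)·(-21) + (2)·(-8) + (0)·(-39) + 0·8 + (0)·(-53) = 5
  c_4 = (-2)·(-5) + (0)·(-31) + (0)·(-21) + (-3)·(-8) + (-2)·(-39) + 0·8 + (2)·(-53) = 6
  c_5 = (-1)·(-5) + (-2)·(-31) + (0)·(-21) + (3)·(-8) + (-3)·(-39) + 0·8 + (3)·(-53) = 1
  c_6 = (0)·(-5) + (0)·(-31) + (6)·(-21) + (-6)·(-8) + (-2)·(-39) + 1·8 + (0)·(-53) = 8
  c_7 = (0)·(-5) + (-1)·(-31) + (0)·(-21) + (2)·(-8) + (-1)·(-39) + 0·8 + (1)·(-53) = 1
Expand coordinatewise in base 11:
  c_1 = 8 = 8·11^0
  c_2 = 3 = 3·11^0
  c_3 = 5 = 5·11^0
  c_4 = 6 = 6·11^0
  c_5 = 1 = 1·11^0
  c_6 = 8 = 8·11^0
  c_7 = 1 = 1·11^0
Factor λ_0 = (8, 3, 5, 6, 1, 8, 1)

((8, 3, 5, 6, 1, 8, 1),)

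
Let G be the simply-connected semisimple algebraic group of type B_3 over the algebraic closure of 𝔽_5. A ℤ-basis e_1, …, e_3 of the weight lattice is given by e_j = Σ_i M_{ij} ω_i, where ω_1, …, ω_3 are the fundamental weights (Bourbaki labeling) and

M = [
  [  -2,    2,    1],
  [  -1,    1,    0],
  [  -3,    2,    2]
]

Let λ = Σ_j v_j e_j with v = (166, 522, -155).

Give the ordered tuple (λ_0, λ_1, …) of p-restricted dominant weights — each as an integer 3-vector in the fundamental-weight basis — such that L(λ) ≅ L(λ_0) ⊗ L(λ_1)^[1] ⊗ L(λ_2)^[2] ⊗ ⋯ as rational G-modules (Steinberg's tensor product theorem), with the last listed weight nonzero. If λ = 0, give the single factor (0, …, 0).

Change of basis e → ω: c = M·v where v = (166, 522, -155):
  c_1 = (-2)·(166) + 2·522 + (1)·(-155) = 557
  c_2 = (-1)·(166) + 1·522 + (0)·(-155) = 356
  c_3 = (-3)·(166) + 2·522 + (2)·(-155) = 236
Expand coordinatewise in base 5:
  c_1 = 557 = 2·5^0 + 1·5^1 + 2·5^2 + 4·5^3
  c_2 = 356 = 1·5^0 + 1·5^1 + 4·5^2 + 2·5^3
  c_3 = 236 = 1·5^0 + 2·5^1 + 4·5^2 + 1·5^3
p-restricted factor λ_0 = (2, 1, 1)
p-restricted factor λ_1 = (1, 1, 2)
p-restricted factor λ_2 = (2, 4, 4)
p-restricted factor λ_3 = (4, 2, 1)

((2, 1, 1), (1, 1, 2), (2, 4, 4), (4, 2, 1))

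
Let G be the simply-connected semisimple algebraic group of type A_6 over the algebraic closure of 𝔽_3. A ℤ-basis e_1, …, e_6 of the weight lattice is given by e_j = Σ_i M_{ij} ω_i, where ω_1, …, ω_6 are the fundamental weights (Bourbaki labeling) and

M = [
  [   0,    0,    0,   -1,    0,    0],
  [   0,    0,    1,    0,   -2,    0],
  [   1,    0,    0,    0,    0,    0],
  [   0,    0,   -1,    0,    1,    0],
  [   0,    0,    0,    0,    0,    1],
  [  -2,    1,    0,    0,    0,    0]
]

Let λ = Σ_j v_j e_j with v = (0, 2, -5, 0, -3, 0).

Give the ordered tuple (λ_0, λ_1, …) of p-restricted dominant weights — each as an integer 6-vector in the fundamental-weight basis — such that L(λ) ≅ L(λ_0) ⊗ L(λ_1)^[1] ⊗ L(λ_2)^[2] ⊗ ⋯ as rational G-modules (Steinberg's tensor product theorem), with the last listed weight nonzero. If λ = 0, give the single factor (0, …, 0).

((0, 1, 0, 2, 0, 2),)

Compute c_i = Σ_j M_{ij} v_j with v = (0, 2, -5, 0, -3, 0):
  c_1 = (0)·(0) + (0)·(2) + (0)·(-5) + (-1)·(0) + (0)·(-3) + (0)·(0) = 0
  c_2 = (0)·(0) + (0)·(2) + (1)·(-5) + (0)·(0) + (-2)·(-3) + (0)·(0) = 1
  c_3 = (1)·(0) + (0)·(2) + (0)·(-5) + (0)·(0) + (0)·(-3) + (0)·(0) = 0
  c_4 = (0)·(0) + (0)·(2) + (-1)·(-5) + (0)·(0) + (1)·(-3) + (0)·(0) = 2
  c_5 = (0)·(0) + (0)·(2) + (0)·(-5) + (0)·(0) + (0)·(-3) + (1)·(0) = 0
  c_6 = (-2)·(0) + (1)·(2) + (0)·(-5) + (0)·(0) + (0)·(-3) + (0)·(0) = 2
Expand coordinatewise in base 3:
  c_1 = 0
  c_2 = 1 = 1·3^0
  c_3 = 0
  c_4 = 2 = 2·3^0
  c_5 = 0
  c_6 = 2 = 2·3^0
λ_0 = (0, 1, 0, 2, 0, 2)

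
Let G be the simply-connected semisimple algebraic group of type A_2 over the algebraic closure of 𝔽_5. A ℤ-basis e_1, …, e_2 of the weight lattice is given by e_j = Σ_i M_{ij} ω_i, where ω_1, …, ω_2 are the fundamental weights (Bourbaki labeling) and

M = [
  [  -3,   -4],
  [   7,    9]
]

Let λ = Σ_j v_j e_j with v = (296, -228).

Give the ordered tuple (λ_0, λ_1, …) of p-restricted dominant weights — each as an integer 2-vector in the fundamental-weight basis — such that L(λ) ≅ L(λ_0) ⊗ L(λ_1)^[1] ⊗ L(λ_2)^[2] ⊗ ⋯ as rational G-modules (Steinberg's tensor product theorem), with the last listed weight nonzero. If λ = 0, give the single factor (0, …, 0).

ω-coordinates c = M·v, v = (296, -228):
  c_1 = (-3)·(296) + (-4)·(-228) = 24
  c_2 = (7)·(296) + (9)·(-228) = 20
Expand coordinatewise in base 5:
  c_1 = 24 = 4·5^0 + 4·5^1
  c_2 = 20 = 0·5^0 + 4·5^1
λ_0 = (4, 0)
λ_1 = (4, 4)

((4, 0), (4, 4))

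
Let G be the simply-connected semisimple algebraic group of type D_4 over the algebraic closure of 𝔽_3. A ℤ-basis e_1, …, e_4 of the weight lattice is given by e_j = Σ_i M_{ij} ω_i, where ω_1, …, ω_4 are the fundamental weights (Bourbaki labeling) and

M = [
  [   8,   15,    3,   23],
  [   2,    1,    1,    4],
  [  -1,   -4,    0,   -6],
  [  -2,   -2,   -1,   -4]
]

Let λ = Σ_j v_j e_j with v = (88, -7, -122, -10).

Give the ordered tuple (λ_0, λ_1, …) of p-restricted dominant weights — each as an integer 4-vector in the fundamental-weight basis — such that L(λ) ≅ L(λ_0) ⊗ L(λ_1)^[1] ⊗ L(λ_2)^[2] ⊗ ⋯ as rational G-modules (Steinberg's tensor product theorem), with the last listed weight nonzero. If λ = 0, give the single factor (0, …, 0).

((0, 1, 0, 0), (1, 2, 0, 0))

Change of basis e → ω: c = M·v where v = (88, -7, -122, -10):
  c_1 = (8)·(88) + (15)·(-7) + (3)·(-122) + (23)·(-10) = 3
  c_2 = (2)·(88) + (1)·(-7) + (1)·(-122) + (4)·(-10) = 7
  c_3 = (-1)·(88) + (-4)·(-7) + (0)·(-122) + (-6)·(-10) = 0
  c_4 = (-2)·(88) + (-2)·(-7) + (-1)·(-122) + (-4)·(-10) = 0
Base-3 expansion of each c_i:
  c_1 = 3 = 0·3^0 + 1·3^1
  c_2 = 7 = 1·3^0 + 2·3^1
  c_3 = 0
  c_4 = 0
p-restricted factor λ_0 = (0, 1, 0, 0)
p-restricted factor λ_1 = (1, 2, 0, 0)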